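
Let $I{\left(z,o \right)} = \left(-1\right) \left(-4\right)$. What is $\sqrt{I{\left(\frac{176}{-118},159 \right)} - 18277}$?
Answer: $i \sqrt{18273} \approx 135.18 i$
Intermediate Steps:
$I{\left(z,o \right)} = 4$
$\sqrt{I{\left(\frac{176}{-118},159 \right)} - 18277} = \sqrt{4 - 18277} = \sqrt{-18273} = i \sqrt{18273}$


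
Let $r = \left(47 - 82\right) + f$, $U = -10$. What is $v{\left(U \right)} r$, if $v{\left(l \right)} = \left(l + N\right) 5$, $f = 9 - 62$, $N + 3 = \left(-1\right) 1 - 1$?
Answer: $6600$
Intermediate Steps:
$N = -5$ ($N = -3 - 2 = -5$)
$f = -53$ ($f = 9 - 62 = -53$)
$v{\left(l \right)} = -25 + 5 l$ ($v{\left(l \right)} = \left(l - 5\right) 5 = \left(-5 + l\right) 5 = -25 + 5 l$)
$r = -88$ ($r = \left(47 - 82\right) - 53 = -35 - 53 = -88$)
$v{\left(U \right)} r = \left(-25 + 5 \left(-10\right)\right) \left(-88\right) = \left(-25 - 50\right) \left(-88\right) = \left(-75\right) \left(-88\right) = 6600$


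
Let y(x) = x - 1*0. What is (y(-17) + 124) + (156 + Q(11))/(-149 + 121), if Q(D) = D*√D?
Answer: 710/7 - 11*√11/28 ≈ 100.13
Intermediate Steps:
Q(D) = D^(3/2)
y(x) = x (y(x) = x + 0 = x)
(y(-17) + 124) + (156 + Q(11))/(-149 + 121) = (-17 + 124) + (156 + 11^(3/2))/(-149 + 121) = 107 + (156 + 11*√11)/(-28) = 107 + (156 + 11*√11)*(-1/28) = 107 + (-39/7 - 11*√11/28) = 710/7 - 11*√11/28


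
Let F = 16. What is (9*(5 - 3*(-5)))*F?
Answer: 2880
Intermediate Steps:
(9*(5 - 3*(-5)))*F = (9*(5 - 3*(-5)))*16 = (9*(5 + 15))*16 = (9*20)*16 = 180*16 = 2880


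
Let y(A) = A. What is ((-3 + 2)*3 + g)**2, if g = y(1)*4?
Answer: 1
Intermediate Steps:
g = 4 (g = 1*4 = 4)
((-3 + 2)*3 + g)**2 = ((-3 + 2)*3 + 4)**2 = (-1*3 + 4)**2 = (-3 + 4)**2 = 1**2 = 1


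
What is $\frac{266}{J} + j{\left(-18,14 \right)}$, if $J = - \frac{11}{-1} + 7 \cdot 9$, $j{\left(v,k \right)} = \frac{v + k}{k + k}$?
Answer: $\frac{894}{259} \approx 3.4517$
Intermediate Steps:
$j{\left(v,k \right)} = \frac{k + v}{2 k}$
$J = 74$ ($J = \left(-11\right) \left(-1\right) + 63 = 11 + 63 = 74$)
$\frac{266}{J} + j{\left(-18,14 \right)} = \frac{266}{74} + \frac{14 - 18}{2 \cdot 14} = 266 \cdot \frac{1}{74} + \frac{1}{2} \cdot \frac{1}{14} \left(-4\right) = \frac{133}{37} - \frac{1}{7} = \frac{894}{259}$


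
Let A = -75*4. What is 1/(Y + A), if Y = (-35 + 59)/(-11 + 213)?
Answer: -101/30288 ≈ -0.0033347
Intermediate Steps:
A = -300
Y = 12/101 (Y = 24/202 = 24*(1/202) = 12/101 ≈ 0.11881)
1/(Y + A) = 1/(12/101 - 300) = 1/(-30288/101) = -101/30288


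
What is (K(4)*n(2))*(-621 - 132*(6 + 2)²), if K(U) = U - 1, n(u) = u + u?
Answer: -108828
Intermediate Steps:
n(u) = 2*u
K(U) = -1 + U
(K(4)*n(2))*(-621 - 132*(6 + 2)²) = ((-1 + 4)*(2*2))*(-621 - 132*(6 + 2)²) = (3*4)*(-621 - 132*8²) = 12*(-621 - 132*64) = 12*(-621 - 8448) = 12*(-9069) = -108828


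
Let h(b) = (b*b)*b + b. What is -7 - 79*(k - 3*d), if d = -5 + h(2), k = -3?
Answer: 1415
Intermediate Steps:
h(b) = b + b**3 (h(b) = b**2*b + b = b**3 + b = b + b**3)
d = 5 (d = -5 + (2 + 2**3) = -5 + (2 + 8) = -5 + 10 = 5)
-7 - 79*(k - 3*d) = -7 - 79*(-3 - 3*5) = -7 - 79*(-3 - 15) = -7 - 79*(-18) = -7 + 1422 = 1415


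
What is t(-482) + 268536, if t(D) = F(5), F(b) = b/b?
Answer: 268537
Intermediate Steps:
F(b) = 1
t(D) = 1
t(-482) + 268536 = 1 + 268536 = 268537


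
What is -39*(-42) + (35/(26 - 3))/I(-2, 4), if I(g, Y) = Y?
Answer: 150731/92 ≈ 1638.4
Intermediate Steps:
-39*(-42) + (35/(26 - 3))/I(-2, 4) = -39*(-42) + (35/(26 - 3))/4 = 1638 + (35/23)*(¼) = 1638 + 35/92 = 150731/92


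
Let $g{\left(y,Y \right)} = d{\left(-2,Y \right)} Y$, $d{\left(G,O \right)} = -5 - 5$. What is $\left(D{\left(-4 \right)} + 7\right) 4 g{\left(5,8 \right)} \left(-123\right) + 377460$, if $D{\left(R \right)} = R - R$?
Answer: $652980$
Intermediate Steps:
$D{\left(R \right)} = 0$
$d{\left(G,O \right)} = -10$ ($d{\left(G,O \right)} = -5 - 5 = -10$)
$g{\left(y,Y \right)} = - 10 Y$
$\left(D{\left(-4 \right)} + 7\right) 4 g{\left(5,8 \right)} \left(-123\right) + 377460 = \left(0 + 7\right) 4 \left(\left(-10\right) 8\right) \left(-123\right) + 377460 = 7 \cdot 4 \left(-80\right) \left(-123\right) + 377460 = 28 \left(-80\right) \left(-123\right) + 377460 = \left(-2240\right) \left(-123\right) + 377460 = 275520 + 377460 = 652980$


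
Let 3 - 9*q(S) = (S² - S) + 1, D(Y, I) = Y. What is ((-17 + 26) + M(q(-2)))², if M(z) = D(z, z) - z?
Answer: 81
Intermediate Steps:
q(S) = 2/9 - S²/9 + S/9 (q(S) = ⅓ - ((S² - S) + 1)/9 = ⅓ - (1 + S² - S)/9 = ⅓ + (-⅑ - S²/9 + S/9) = 2/9 - S²/9 + S/9)
M(z) = 0 (M(z) = z - z = 0)
((-17 + 26) + M(q(-2)))² = ((-17 + 26) + 0)² = (9 + 0)² = 9² = 81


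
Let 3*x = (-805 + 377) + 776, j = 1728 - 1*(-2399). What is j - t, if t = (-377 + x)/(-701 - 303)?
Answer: 4143247/1004 ≈ 4126.7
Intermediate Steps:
j = 4127 (j = 1728 + 2399 = 4127)
x = 116 (x = ((-805 + 377) + 776)/3 = (-428 + 776)/3 = (⅓)*348 = 116)
t = 261/1004 (t = (-377 + 116)/(-701 - 303) = -261/(-1004) = -261*(-1/1004) = 261/1004 ≈ 0.25996)
j - t = 4127 - 1*261/1004 = 4127 - 261/1004 = 4143247/1004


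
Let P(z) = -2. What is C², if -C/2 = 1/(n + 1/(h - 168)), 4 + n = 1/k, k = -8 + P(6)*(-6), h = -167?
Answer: 7182400/25290841 ≈ 0.28399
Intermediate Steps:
k = 4 (k = -8 - 2*(-6) = -8 + 12 = 4)
n = -15/4 (n = -4 + 1/4 = -4 + ¼ = -15/4 ≈ -3.7500)
C = 2680/5029 (C = -2/(-15/4 + 1/(-167 - 168)) = -2/(-15/4 + 1/(-335)) = -2/(-15/4 - 1/335) = -2/(-5029/1340) = -2*(-1340/5029) = 2680/5029 ≈ 0.53291)
C² = (2680/5029)² = 7182400/25290841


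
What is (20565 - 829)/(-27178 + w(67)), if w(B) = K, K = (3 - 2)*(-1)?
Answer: -19736/27179 ≈ -0.72615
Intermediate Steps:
K = -1 (K = 1*(-1) = -1)
w(B) = -1
(20565 - 829)/(-27178 + w(67)) = (20565 - 829)/(-27178 - 1) = 19736/(-27179) = 19736*(-1/27179) = -19736/27179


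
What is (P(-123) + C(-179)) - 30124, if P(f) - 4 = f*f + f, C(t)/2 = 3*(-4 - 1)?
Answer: -15144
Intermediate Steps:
C(t) = -30 (C(t) = 2*(3*(-4 - 1)) = 2*(3*(-5)) = 2*(-15) = -30)
P(f) = 4 + f + f² (P(f) = 4 + (f*f + f) = 4 + (f² + f) = 4 + (f + f²) = 4 + f + f²)
(P(-123) + C(-179)) - 30124 = ((4 - 123 + (-123)²) - 30) - 30124 = ((4 - 123 + 15129) - 30) - 30124 = (15010 - 30) - 30124 = 14980 - 30124 = -15144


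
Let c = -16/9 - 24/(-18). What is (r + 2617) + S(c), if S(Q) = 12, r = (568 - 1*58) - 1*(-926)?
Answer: 4065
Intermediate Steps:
c = -4/9 (c = -16*1/9 - 24*(-1/18) = -16/9 + 4/3 = -4/9 ≈ -0.44444)
r = 1436 (r = (568 - 58) + 926 = 510 + 926 = 1436)
(r + 2617) + S(c) = (1436 + 2617) + 12 = 4053 + 12 = 4065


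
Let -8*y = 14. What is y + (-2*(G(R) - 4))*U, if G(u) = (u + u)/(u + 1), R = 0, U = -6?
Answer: -199/4 ≈ -49.750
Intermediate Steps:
y = -7/4 (y = -⅛*14 = -7/4 ≈ -1.7500)
G(u) = 2*u/(1 + u) (G(u) = (2*u)/(1 + u) = 2*u/(1 + u))
y + (-2*(G(R) - 4))*U = -7/4 - 2*(2*0/(1 + 0) - 4)*(-6) = -7/4 - 2*(2*0/1 - 4)*(-6) = -7/4 - 2*(2*0*1 - 4)*(-6) = -7/4 - 2*(0 - 4)*(-6) = -7/4 - 2*(-4)*(-6) = -7/4 + 8*(-6) = -7/4 - 48 = -199/4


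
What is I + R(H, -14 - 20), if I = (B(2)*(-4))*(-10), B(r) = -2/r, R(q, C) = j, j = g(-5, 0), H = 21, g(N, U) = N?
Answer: -45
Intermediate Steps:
j = -5
R(q, C) = -5
I = -40 (I = (-2/2*(-4))*(-10) = (-2*½*(-4))*(-10) = -1*(-4)*(-10) = 4*(-10) = -40)
I + R(H, -14 - 20) = -40 - 5 = -45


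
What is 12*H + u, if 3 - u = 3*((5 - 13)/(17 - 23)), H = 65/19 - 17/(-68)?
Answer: 818/19 ≈ 43.053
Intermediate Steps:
H = 279/76 (H = 65*(1/19) - 17*(-1/68) = 65/19 + ¼ = 279/76 ≈ 3.6711)
u = -1 (u = 3 - 3*(5 - 13)/(17 - 23) = 3 - 3*(-8/(-6)) = 3 - 3*(-8*(-⅙)) = 3 - 3*4/3 = 3 - 1*4 = 3 - 4 = -1)
12*H + u = 12*(279/76) - 1 = 837/19 - 1 = 818/19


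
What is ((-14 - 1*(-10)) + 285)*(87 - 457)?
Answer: -103970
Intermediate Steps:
((-14 - 1*(-10)) + 285)*(87 - 457) = ((-14 + 10) + 285)*(-370) = (-4 + 285)*(-370) = 281*(-370) = -103970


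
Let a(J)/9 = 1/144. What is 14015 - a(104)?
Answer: 224239/16 ≈ 14015.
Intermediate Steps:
a(J) = 1/16 (a(J) = 9/144 = 9*(1/144) = 1/16)
14015 - a(104) = 14015 - 1*1/16 = 14015 - 1/16 = 224239/16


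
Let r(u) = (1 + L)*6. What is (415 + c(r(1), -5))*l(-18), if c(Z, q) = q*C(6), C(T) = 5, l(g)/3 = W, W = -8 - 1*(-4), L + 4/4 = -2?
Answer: -4680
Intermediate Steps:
L = -3 (L = -1 - 2 = -3)
W = -4 (W = -8 + 4 = -4)
l(g) = -12 (l(g) = 3*(-4) = -12)
r(u) = -12 (r(u) = (1 - 3)*6 = -2*6 = -12)
c(Z, q) = 5*q (c(Z, q) = q*5 = 5*q)
(415 + c(r(1), -5))*l(-18) = (415 + 5*(-5))*(-12) = (415 - 25)*(-12) = 390*(-12) = -4680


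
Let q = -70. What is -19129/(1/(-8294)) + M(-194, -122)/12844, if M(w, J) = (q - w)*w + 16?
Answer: 509444172376/3211 ≈ 1.5866e+8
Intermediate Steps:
M(w, J) = 16 + w*(-70 - w) (M(w, J) = (-70 - w)*w + 16 = w*(-70 - w) + 16 = 16 + w*(-70 - w))
-19129/(1/(-8294)) + M(-194, -122)/12844 = -19129/(1/(-8294)) + (16 - 1*(-194)**2 - 70*(-194))/12844 = -19129/(-1/8294) + (16 - 1*37636 + 13580)*(1/12844) = -19129*(-8294) + (16 - 37636 + 13580)*(1/12844) = 158655926 - 24040*1/12844 = 158655926 - 6010/3211 = 509444172376/3211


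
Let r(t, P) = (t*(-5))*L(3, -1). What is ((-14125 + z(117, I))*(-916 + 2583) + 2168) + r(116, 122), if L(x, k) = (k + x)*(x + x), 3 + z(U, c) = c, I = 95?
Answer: -23397803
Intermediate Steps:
z(U, c) = -3 + c
L(x, k) = 2*x*(k + x) (L(x, k) = (k + x)*(2*x) = 2*x*(k + x))
r(t, P) = -60*t (r(t, P) = (t*(-5))*(2*3*(-1 + 3)) = (-5*t)*(2*3*2) = -5*t*12 = -60*t)
((-14125 + z(117, I))*(-916 + 2583) + 2168) + r(116, 122) = ((-14125 + (-3 + 95))*(-916 + 2583) + 2168) - 60*116 = ((-14125 + 92)*1667 + 2168) - 6960 = (-14033*1667 + 2168) - 6960 = (-23393011 + 2168) - 6960 = -23390843 - 6960 = -23397803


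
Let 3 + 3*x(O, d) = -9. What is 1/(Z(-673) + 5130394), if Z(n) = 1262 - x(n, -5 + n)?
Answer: 1/5131660 ≈ 1.9487e-7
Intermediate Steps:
x(O, d) = -4 (x(O, d) = -1 + (1/3)*(-9) = -1 - 3 = -4)
Z(n) = 1266 (Z(n) = 1262 - 1*(-4) = 1262 + 4 = 1266)
1/(Z(-673) + 5130394) = 1/(1266 + 5130394) = 1/5131660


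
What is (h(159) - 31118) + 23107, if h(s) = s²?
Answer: 17270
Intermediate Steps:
(h(159) - 31118) + 23107 = (159² - 31118) + 23107 = (25281 - 31118) + 23107 = -5837 + 23107 = 17270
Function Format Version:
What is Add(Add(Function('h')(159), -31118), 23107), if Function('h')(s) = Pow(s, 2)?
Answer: 17270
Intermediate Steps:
Add(Add(Function('h')(159), -31118), 23107) = Add(Add(Pow(159, 2), -31118), 23107) = Add(Add(25281, -31118), 23107) = Add(-5837, 23107) = 17270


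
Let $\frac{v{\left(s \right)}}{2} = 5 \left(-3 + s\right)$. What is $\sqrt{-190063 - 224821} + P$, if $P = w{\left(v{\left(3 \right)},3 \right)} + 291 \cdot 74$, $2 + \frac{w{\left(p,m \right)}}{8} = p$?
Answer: $21518 + 2 i \sqrt{103721} \approx 21518.0 + 644.12 i$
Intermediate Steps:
$v{\left(s \right)} = -30 + 10 s$ ($v{\left(s \right)} = 2 \cdot 5 \left(-3 + s\right) = 2 \left(-15 + 5 s\right) = -30 + 10 s$)
$w{\left(p,m \right)} = -16 + 8 p$
$P = 21518$ ($P = \left(-16 + 8 \left(-30 + 10 \cdot 3\right)\right) + 291 \cdot 74 = \left(-16 + 8 \left(-30 + 30\right)\right) + 21534 = \left(-16 + 8 \cdot 0\right) + 21534 = \left(-16 + 0\right) + 21534 = -16 + 21534 = 21518$)
$\sqrt{-190063 - 224821} + P = \sqrt{-190063 - 224821} + 21518 = \sqrt{-414884} + 21518 = 2 i \sqrt{103721} + 21518 = 21518 + 2 i \sqrt{103721}$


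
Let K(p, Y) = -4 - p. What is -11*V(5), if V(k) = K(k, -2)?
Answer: 99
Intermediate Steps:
V(k) = -4 - k
-11*V(5) = -11*(-4 - 1*5) = -11*(-4 - 5) = -11*(-9) = 99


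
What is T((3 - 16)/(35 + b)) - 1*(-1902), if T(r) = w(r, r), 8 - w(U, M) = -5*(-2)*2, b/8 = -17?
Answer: 1890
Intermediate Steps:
b = -136 (b = 8*(-17) = -136)
w(U, M) = -12 (w(U, M) = 8 - (-5*(-2))*2 = 8 - 10*2 = 8 - 1*20 = 8 - 20 = -12)
T(r) = -12
T((3 - 16)/(35 + b)) - 1*(-1902) = -12 - 1*(-1902) = -12 + 1902 = 1890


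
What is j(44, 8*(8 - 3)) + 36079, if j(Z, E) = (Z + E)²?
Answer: 43135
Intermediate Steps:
j(Z, E) = (E + Z)²
j(44, 8*(8 - 3)) + 36079 = (8*(8 - 3) + 44)² + 36079 = (8*5 + 44)² + 36079 = (40 + 44)² + 36079 = 84² + 36079 = 7056 + 36079 = 43135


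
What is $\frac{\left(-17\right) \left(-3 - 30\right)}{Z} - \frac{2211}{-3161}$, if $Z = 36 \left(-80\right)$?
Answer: $\frac{1531453}{3034560} \approx 0.50467$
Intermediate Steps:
$Z = -2880$
$\frac{\left(-17\right) \left(-3 - 30\right)}{Z} - \frac{2211}{-3161} = \frac{\left(-17\right) \left(-3 - 30\right)}{-2880} - \frac{2211}{-3161} = \left(-17\right) \left(-33\right) \left(- \frac{1}{2880}\right) - - \frac{2211}{3161} = 561 \left(- \frac{1}{2880}\right) + \frac{2211}{3161} = - \frac{187}{960} + \frac{2211}{3161} = \frac{1531453}{3034560}$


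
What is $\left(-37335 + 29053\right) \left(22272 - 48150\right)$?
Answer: $214321596$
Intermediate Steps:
$\left(-37335 + 29053\right) \left(22272 - 48150\right) = \left(-8282\right) \left(-25878\right) = 214321596$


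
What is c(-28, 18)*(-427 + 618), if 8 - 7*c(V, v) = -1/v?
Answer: 27695/126 ≈ 219.80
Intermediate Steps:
c(V, v) = 8/7 + 1/(7*v) (c(V, v) = 8/7 - (-1)/(7*v) = 8/7 + 1/(7*v))
c(-28, 18)*(-427 + 618) = ((⅐)*(1 + 8*18)/18)*(-427 + 618) = ((⅐)*(1/18)*(1 + 144))*191 = ((⅐)*(1/18)*145)*191 = (145/126)*191 = 27695/126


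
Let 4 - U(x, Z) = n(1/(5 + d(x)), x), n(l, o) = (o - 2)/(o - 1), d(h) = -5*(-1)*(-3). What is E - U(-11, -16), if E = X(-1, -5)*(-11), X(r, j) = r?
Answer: 97/12 ≈ 8.0833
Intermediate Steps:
d(h) = -15 (d(h) = 5*(-3) = -15)
n(l, o) = (-2 + o)/(-1 + o)
U(x, Z) = 4 - (-2 + x)/(-1 + x)
E = 11 (E = -1*(-11) = 11)
E - U(-11, -16) = 11 - (-2 + 3*(-11))/(-1 - 11) = 11 - (-2 - 33)/(-12) = 11 - (-1)*(-35)/12 = 11 - 1*35/12 = 11 - 35/12 = 97/12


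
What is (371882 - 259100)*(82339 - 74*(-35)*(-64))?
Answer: -9408387222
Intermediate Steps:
(371882 - 259100)*(82339 - 74*(-35)*(-64)) = 112782*(82339 + 2590*(-64)) = 112782*(82339 - 165760) = 112782*(-83421) = -9408387222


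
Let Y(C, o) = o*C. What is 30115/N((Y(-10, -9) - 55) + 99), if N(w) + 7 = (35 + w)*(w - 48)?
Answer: 30115/14527 ≈ 2.0730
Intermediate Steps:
Y(C, o) = C*o
N(w) = -7 + (-48 + w)*(35 + w) (N(w) = -7 + (35 + w)*(w - 48) = -7 + (35 + w)*(-48 + w) = -7 + (-48 + w)*(35 + w))
30115/N((Y(-10, -9) - 55) + 99) = 30115/(-1687 + ((-10*(-9) - 55) + 99)**2 - 13*((-10*(-9) - 55) + 99)) = 30115/(-1687 + ((90 - 55) + 99)**2 - 13*((90 - 55) + 99)) = 30115/(-1687 + (35 + 99)**2 - 13*(35 + 99)) = 30115/(-1687 + 134**2 - 13*134) = 30115/(-1687 + 17956 - 1742) = 30115/14527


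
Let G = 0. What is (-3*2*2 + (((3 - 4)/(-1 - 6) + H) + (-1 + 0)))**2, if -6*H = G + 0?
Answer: 8100/49 ≈ 165.31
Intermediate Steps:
H = 0 (H = -(0 + 0)/6 = -1/6*0 = 0)
(-3*2*2 + (((3 - 4)/(-1 - 6) + H) + (-1 + 0)))**2 = (-3*2*2 + (((3 - 4)/(-1 - 6) + 0) + (-1 + 0)))**2 = (-6*2 + ((-1/(-7) + 0) - 1))**2 = (-12 + ((-1*(-1/7) + 0) - 1))**2 = (-12 + ((1/7 + 0) - 1))**2 = (-12 + (1/7 - 1))**2 = (-12 - 6/7)**2 = (-90/7)**2 = 8100/49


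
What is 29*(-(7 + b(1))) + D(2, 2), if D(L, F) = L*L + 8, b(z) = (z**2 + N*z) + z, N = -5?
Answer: -104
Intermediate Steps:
b(z) = z**2 - 4*z (b(z) = (z**2 - 5*z) + z = z**2 - 4*z)
D(L, F) = 8 + L**2 (D(L, F) = L**2 + 8 = 8 + L**2)
29*(-(7 + b(1))) + D(2, 2) = 29*(-(7 + 1*(-4 + 1))) + (8 + 2**2) = 29*(-(7 + 1*(-3))) + (8 + 4) = 29*(-(7 - 3)) + 12 = 29*(-1*4) + 12 = 29*(-4) + 12 = -116 + 12 = -104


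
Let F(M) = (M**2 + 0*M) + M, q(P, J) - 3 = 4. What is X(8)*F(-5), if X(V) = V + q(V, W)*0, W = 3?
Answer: 160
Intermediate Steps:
q(P, J) = 7 (q(P, J) = 3 + 4 = 7)
F(M) = M + M**2 (F(M) = (M**2 + 0) + M = M**2 + M = M + M**2)
X(V) = V (X(V) = V + 7*0 = V + 0 = V)
X(8)*F(-5) = 8*(-5*(1 - 5)) = 8*(-5*(-4)) = 8*20 = 160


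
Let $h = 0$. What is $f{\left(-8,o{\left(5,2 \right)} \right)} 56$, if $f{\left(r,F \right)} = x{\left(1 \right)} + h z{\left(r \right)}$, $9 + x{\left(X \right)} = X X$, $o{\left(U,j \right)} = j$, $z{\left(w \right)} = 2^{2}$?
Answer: $-448$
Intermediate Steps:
$z{\left(w \right)} = 4$
$x{\left(X \right)} = -9 + X^{2}$ ($x{\left(X \right)} = -9 + X X = -9 + X^{2}$)
$f{\left(r,F \right)} = -8$ ($f{\left(r,F \right)} = \left(-9 + 1^{2}\right) + 0 \cdot 4 = \left(-9 + 1\right) + 0 = -8 + 0 = -8$)
$f{\left(-8,o{\left(5,2 \right)} \right)} 56 = \left(-8\right) 56 = -448$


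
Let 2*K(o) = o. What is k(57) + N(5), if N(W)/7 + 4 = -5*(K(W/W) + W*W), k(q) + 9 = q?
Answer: -1745/2 ≈ -872.50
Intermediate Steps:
k(q) = -9 + q
K(o) = o/2
N(W) = -91/2 - 35*W² (N(W) = -28 + 7*(-5*((W/W)/2 + W*W)) = -28 + 7*(-5*((½)*1 + W²)) = -28 + 7*(-5*(½ + W²)) = -28 + 7*(-5/2 - 5*W²) = -28 + (-35/2 - 35*W²) = -91/2 - 35*W²)
k(57) + N(5) = (-9 + 57) + (-91/2 - 35*5²) = 48 + (-91/2 - 35*25) = 48 + (-91/2 - 875) = 48 - 1841/2 = -1745/2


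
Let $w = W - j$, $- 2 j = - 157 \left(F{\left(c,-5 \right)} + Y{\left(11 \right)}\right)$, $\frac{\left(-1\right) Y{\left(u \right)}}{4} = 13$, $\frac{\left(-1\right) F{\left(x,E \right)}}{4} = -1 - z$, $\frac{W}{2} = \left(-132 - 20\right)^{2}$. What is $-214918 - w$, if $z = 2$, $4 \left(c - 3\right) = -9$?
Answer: $-264266$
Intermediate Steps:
$c = \frac{3}{4}$ ($c = 3 + \frac{1}{4} \left(-9\right) = 3 - \frac{9}{4} = \frac{3}{4} \approx 0.75$)
$W = 46208$ ($W = 2 \left(-132 - 20\right)^{2} = 2 \left(-152\right)^{2} = 2 \cdot 23104 = 46208$)
$F{\left(x,E \right)} = 12$ ($F{\left(x,E \right)} = - 4 \left(-1 - 2\right) = \left(-4\right) \left(-3\right) = 12$)
$Y{\left(u \right)} = -52$ ($Y{\left(u \right)} = \left(-4\right) 13 = -52$)
$j = -3140$ ($j = - \frac{\left(-157\right) \left(12 - 52\right)}{2} = - \frac{\left(-157\right) \left(-40\right)}{2} = \left(- \frac{1}{2}\right) 6280 = -3140$)
$w = 49348$ ($w = 46208 - -3140 = 46208 + 3140 = 49348$)
$-214918 - w = -214918 - 49348 = -264266$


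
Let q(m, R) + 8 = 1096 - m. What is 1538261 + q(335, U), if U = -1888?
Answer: 1539014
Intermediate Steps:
q(m, R) = 1088 - m (q(m, R) = -8 + (1096 - m) = 1088 - m)
1538261 + q(335, U) = 1538261 + (1088 - 1*335) = 1538261 + (1088 - 335) = 1538261 + 753 = 1539014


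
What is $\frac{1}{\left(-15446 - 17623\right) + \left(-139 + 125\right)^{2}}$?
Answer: $- \frac{1}{32873} \approx -3.042 \cdot 10^{-5}$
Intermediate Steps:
$\frac{1}{\left(-15446 - 17623\right) + \left(-139 + 125\right)^{2}} = \frac{1}{-33069 + \left(-14\right)^{2}} = \frac{1}{-33069 + 196} = \frac{1}{-32873} = - \frac{1}{32873}$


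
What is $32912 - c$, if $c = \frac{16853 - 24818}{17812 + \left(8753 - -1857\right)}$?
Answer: $\frac{103936981}{3158} \approx 32912.0$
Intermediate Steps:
$c = - \frac{885}{3158}$ ($c = - \frac{7965}{17812 + \left(8753 + 1857\right)} = - \frac{7965}{17812 + 10610} = - \frac{7965}{28422} = \left(-7965\right) \frac{1}{28422} = - \frac{885}{3158} \approx -0.28024$)
$32912 - c = 32912 - - \frac{885}{3158} = 32912 + \frac{885}{3158} = \frac{103936981}{3158}$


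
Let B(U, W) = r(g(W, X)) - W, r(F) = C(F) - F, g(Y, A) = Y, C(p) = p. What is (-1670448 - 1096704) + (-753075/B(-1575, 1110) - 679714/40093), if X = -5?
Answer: -8207850889835/2966882 ≈ -2.7665e+6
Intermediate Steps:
r(F) = 0 (r(F) = F - F = 0)
B(U, W) = -W (B(U, W) = 0 - W = -W)
(-1670448 - 1096704) + (-753075/B(-1575, 1110) - 679714/40093) = (-1670448 - 1096704) + (-753075/((-1*1110)) - 679714/40093) = -2767152 + (-753075/(-1110) - 679714*1/40093) = -2767152 + (-753075*(-1/1110) - 679714/40093) = -2767152 + (50205/74 - 679714/40093) = -2767152 + 1962570229/2966882 = -8207850889835/2966882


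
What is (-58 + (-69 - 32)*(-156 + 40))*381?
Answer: 4441698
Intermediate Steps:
(-58 + (-69 - 32)*(-156 + 40))*381 = (-58 - 101*(-116))*381 = (-58 + 11716)*381 = 11658*381 = 4441698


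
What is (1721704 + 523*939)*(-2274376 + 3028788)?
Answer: 1669363628012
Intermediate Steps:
(1721704 + 523*939)*(-2274376 + 3028788) = (1721704 + 491097)*754412 = 2212801*754412 = 1669363628012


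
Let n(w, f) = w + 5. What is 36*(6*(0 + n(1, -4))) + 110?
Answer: 1406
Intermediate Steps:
n(w, f) = 5 + w
36*(6*(0 + n(1, -4))) + 110 = 36*(6*(0 + (5 + 1))) + 110 = 36*(6*(0 + 6)) + 110 = 36*(6*6) + 110 = 36*36 + 110 = 1296 + 110 = 1406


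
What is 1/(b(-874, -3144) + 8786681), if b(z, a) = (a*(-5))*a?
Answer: -1/40636999 ≈ -2.4608e-8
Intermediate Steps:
b(z, a) = -5*a**2 (b(z, a) = (-5*a)*a = -5*a**2)
1/(b(-874, -3144) + 8786681) = 1/(-5*(-3144)**2 + 8786681) = 1/(-5*9884736 + 8786681) = 1/(-49423680 + 8786681) = 1/(-40636999) = -1/40636999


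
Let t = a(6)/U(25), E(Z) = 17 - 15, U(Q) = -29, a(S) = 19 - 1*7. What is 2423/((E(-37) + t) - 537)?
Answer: -70267/15527 ≈ -4.5255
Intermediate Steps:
a(S) = 12 (a(S) = 19 - 7 = 12)
E(Z) = 2
t = -12/29 (t = 12/(-29) = 12*(-1/29) = -12/29 ≈ -0.41379)
2423/((E(-37) + t) - 537) = 2423/((2 - 12/29) - 537) = 2423/(46/29 - 537) = 2423/(-15527/29) = 2423*(-29/15527) = -70267/15527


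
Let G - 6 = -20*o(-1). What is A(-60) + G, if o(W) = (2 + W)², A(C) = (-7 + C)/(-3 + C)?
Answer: -815/63 ≈ -12.937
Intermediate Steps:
A(C) = (-7 + C)/(-3 + C)
G = -14 (G = 6 - 20*(2 - 1)² = 6 - 20*1² = 6 - 20*1 = 6 - 20 = -14)
A(-60) + G = (-7 - 60)/(-3 - 60) - 14 = -67/(-63) - 14 = -1/63*(-67) - 14 = 67/63 - 14 = -815/63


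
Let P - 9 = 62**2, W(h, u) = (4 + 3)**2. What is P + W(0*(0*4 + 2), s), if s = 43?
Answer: 3902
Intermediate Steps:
W(h, u) = 49 (W(h, u) = 7**2 = 49)
P = 3853 (P = 9 + 62**2 = 9 + 3844 = 3853)
P + W(0*(0*4 + 2), s) = 3853 + 49 = 3902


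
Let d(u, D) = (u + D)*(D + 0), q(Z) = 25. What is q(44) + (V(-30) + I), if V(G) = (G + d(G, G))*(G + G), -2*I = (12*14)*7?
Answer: -106763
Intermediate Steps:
I = -588 (I = -12*14*7/2 = -84*7 = -1/2*1176 = -588)
d(u, D) = D*(D + u) (d(u, D) = (D + u)*D = D*(D + u))
V(G) = 2*G*(G + 2*G**2) (V(G) = (G + G*(G + G))*(G + G) = (G + G*(2*G))*(2*G) = (G + 2*G**2)*(2*G) = 2*G*(G + 2*G**2))
q(44) + (V(-30) + I) = 25 + ((-30)**2*(2 + 4*(-30)) - 588) = 25 + (900*(2 - 120) - 588) = 25 + (900*(-118) - 588) = 25 + (-106200 - 588) = 25 - 106788 = -106763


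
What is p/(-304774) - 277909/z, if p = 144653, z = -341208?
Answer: 17671338371/51995663496 ≈ 0.33986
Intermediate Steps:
p/(-304774) - 277909/z = 144653/(-304774) - 277909/(-341208) = 144653*(-1/304774) - 277909*(-1/341208) = -144653/304774 + 277909/341208 = 17671338371/51995663496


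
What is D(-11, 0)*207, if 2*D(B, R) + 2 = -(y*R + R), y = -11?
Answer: -207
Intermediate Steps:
D(B, R) = -1 + 5*R (D(B, R) = -1 + (-(-11*R + R))/2 = -1 + (-(-10)*R)/2 = -1 + (10*R)/2 = -1 + 5*R)
D(-11, 0)*207 = (-1 + 5*0)*207 = (-1 + 0)*207 = -1*207 = -207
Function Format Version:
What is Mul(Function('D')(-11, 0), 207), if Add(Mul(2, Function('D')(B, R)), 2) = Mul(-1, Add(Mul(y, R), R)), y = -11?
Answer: -207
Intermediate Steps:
Function('D')(B, R) = Add(-1, Mul(5, R)) (Function('D')(B, R) = Add(-1, Mul(Rational(1, 2), Mul(-1, Add(Mul(-11, R), R)))) = Add(-1, Mul(Rational(1, 2), Mul(-1, Mul(-10, R)))) = Add(-1, Mul(Rational(1, 2), Mul(10, R))) = Add(-1, Mul(5, R)))
Mul(Function('D')(-11, 0), 207) = Mul(Add(-1, Mul(5, 0)), 207) = Mul(Add(-1, 0), 207) = Mul(-1, 207) = -207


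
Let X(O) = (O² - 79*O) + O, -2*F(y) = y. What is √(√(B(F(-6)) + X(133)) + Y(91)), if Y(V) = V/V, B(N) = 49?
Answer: √(1 + 2*√1841) ≈ 9.3174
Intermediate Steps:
F(y) = -y/2
X(O) = O² - 78*O
Y(V) = 1
√(√(B(F(-6)) + X(133)) + Y(91)) = √(√(49 + 133*(-78 + 133)) + 1) = √(√(49 + 133*55) + 1) = √(√(49 + 7315) + 1) = √(√7364 + 1) = √(2*√1841 + 1) = √(1 + 2*√1841)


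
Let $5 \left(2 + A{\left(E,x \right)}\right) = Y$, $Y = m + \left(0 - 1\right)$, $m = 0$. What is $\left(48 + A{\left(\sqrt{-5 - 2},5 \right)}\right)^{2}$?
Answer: $\frac{52441}{25} \approx 2097.6$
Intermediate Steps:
$Y = -1$ ($Y = 0 + \left(0 - 1\right) = 0 - 1 = -1$)
$A{\left(E,x \right)} = - \frac{11}{5}$ ($A{\left(E,x \right)} = -2 + \frac{1}{5} \left(-1\right) = -2 - \frac{1}{5} = - \frac{11}{5}$)
$\left(48 + A{\left(\sqrt{-5 - 2},5 \right)}\right)^{2} = \left(48 - \frac{11}{5}\right)^{2} = \left(\frac{229}{5}\right)^{2} = \frac{52441}{25}$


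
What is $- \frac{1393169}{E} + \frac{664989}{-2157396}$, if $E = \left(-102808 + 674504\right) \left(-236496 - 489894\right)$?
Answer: $- \frac{23012483963628353}{74659251825335520} \approx -0.30823$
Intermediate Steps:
$E = -415274257440$ ($E = 571696 \left(-726390\right) = -415274257440$)
$- \frac{1393169}{E} + \frac{664989}{-2157396} = - \frac{1393169}{-415274257440} + \frac{664989}{-2157396} = \left(-1393169\right) \left(- \frac{1}{415274257440}\right) + 664989 \left(- \frac{1}{2157396}\right) = \frac{1393169}{415274257440} - \frac{221663}{719132} = - \frac{23012483963628353}{74659251825335520}$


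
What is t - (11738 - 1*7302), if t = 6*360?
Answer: -2276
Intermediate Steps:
t = 2160
t - (11738 - 1*7302) = 2160 - (11738 - 1*7302) = 2160 - (11738 - 7302) = 2160 - 1*4436 = 2160 - 4436 = -2276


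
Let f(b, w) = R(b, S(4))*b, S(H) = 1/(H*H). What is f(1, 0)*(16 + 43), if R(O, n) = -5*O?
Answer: -295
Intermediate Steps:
S(H) = H⁻² (S(H) = 1/(H²) = H⁻²)
f(b, w) = -5*b² (f(b, w) = (-5*b)*b = -5*b²)
f(1, 0)*(16 + 43) = (-5*1²)*(16 + 43) = -5*1*59 = -5*59 = -295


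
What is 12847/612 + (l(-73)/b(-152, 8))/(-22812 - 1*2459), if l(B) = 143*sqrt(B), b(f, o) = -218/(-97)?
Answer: 12847/612 - 13871*I*sqrt(73)/5509078 ≈ 20.992 - 0.021512*I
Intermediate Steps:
b(f, o) = 218/97 (b(f, o) = -218*(-1/97) = 218/97)
12847/612 + (l(-73)/b(-152, 8))/(-22812 - 1*2459) = 12847/612 + ((143*sqrt(-73))/(218/97))/(-22812 - 1*2459) = 12847*(1/612) + ((143*(I*sqrt(73)))*(97/218))/(-22812 - 2459) = 12847/612 + ((143*I*sqrt(73))*(97/218))/(-25271) = 12847/612 + (13871*I*sqrt(73)/218)*(-1/25271) = 12847/612 - 13871*I*sqrt(73)/5509078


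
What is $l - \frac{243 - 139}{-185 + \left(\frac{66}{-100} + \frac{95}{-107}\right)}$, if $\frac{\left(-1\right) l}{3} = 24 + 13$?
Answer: $- \frac{110225041}{998031} \approx -110.44$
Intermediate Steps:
$l = -111$ ($l = - 3 \left(24 + 13\right) = \left(-3\right) 37 = -111$)
$l - \frac{243 - 139}{-185 + \left(\frac{66}{-100} + \frac{95}{-107}\right)} = -111 - \frac{243 - 139}{-185 + \left(\frac{66}{-100} + \frac{95}{-107}\right)} = -111 - \frac{104}{-185 + \left(66 \left(- \frac{1}{100}\right) + 95 \left(- \frac{1}{107}\right)\right)} = -111 - \frac{104}{-185 - \frac{8281}{5350}} = -111 - \frac{104}{- \frac{998031}{5350}} = -111 - 104 \left(- \frac{5350}{998031}\right) = -111 - - \frac{556400}{998031} = -111 + \frac{556400}{998031} = - \frac{110225041}{998031}$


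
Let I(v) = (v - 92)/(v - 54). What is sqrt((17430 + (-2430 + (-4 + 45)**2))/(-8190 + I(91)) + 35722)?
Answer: sqrt(3280085175996735)/303031 ≈ 189.00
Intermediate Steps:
I(v) = (-92 + v)/(-54 + v)
sqrt((17430 + (-2430 + (-4 + 45)**2))/(-8190 + I(91)) + 35722) = sqrt((17430 + (-2430 + (-4 + 45)**2))/(-8190 + (-92 + 91)/(-54 + 91)) + 35722) = sqrt((17430 + (-2430 + 41**2))/(-8190 - 1/37) + 35722) = sqrt((17430 + (-2430 + 1681))/(-8190 + (1/37)*(-1)) + 35722) = sqrt((17430 - 749)/(-8190 - 1/37) + 35722) = sqrt(16681/(-303031/37) + 35722) = sqrt(16681*(-37/303031) + 35722) = sqrt(-617197/303031 + 35722) = sqrt(10824256185/303031) = sqrt(3280085175996735)/303031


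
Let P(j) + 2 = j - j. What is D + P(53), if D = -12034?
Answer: -12036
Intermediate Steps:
P(j) = -2 (P(j) = -2 + (j - j) = -2 + 0 = -2)
D + P(53) = -12034 - 2 = -12036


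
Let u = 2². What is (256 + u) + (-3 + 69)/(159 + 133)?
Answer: 37993/146 ≈ 260.23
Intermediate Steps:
u = 4
(256 + u) + (-3 + 69)/(159 + 133) = (256 + 4) + (-3 + 69)/(159 + 133) = 260 + 66/292 = 260 + 66*(1/292) = 260 + 33/146 = 37993/146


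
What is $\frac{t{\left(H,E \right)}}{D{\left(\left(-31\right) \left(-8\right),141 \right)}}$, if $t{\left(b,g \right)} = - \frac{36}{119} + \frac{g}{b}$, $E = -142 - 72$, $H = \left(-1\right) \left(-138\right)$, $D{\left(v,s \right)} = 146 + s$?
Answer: $- \frac{15217}{2356557} \approx -0.0064573$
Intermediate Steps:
$H = 138$
$E = -214$ ($E = -142 - 72 = -214$)
$t{\left(b,g \right)} = - \frac{36}{119} + \frac{g}{b}$ ($t{\left(b,g \right)} = \left(-36\right) \frac{1}{119} + \frac{g}{b} = - \frac{36}{119} + \frac{g}{b}$)
$\frac{t{\left(H,E \right)}}{D{\left(\left(-31\right) \left(-8\right),141 \right)}} = \frac{- \frac{36}{119} - \frac{214}{138}}{146 + 141} = \frac{- \frac{36}{119} - \frac{107}{69}}{287} = \left(- \frac{36}{119} - \frac{107}{69}\right) \frac{1}{287} = \left(- \frac{15217}{8211}\right) \frac{1}{287} = - \frac{15217}{2356557}$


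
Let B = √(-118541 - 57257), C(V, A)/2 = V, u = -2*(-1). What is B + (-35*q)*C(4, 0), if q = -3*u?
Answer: 1680 + I*√175798 ≈ 1680.0 + 419.28*I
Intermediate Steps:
u = 2
C(V, A) = 2*V
q = -6 (q = -3*2 = -6)
B = I*√175798 (B = √(-175798) = I*√175798 ≈ 419.28*I)
B + (-35*q)*C(4, 0) = I*√175798 + (-35*(-6))*(2*4) = I*√175798 + 210*8 = I*√175798 + 1680 = 1680 + I*√175798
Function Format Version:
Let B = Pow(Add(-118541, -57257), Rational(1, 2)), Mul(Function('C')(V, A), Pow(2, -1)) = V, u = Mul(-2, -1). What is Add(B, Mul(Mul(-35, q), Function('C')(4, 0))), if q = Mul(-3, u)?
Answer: Add(1680, Mul(I, Pow(175798, Rational(1, 2)))) ≈ Add(1680.0, Mul(419.28, I))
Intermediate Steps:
u = 2
Function('C')(V, A) = Mul(2, V)
q = -6 (q = Mul(-3, 2) = -6)
B = Mul(I, Pow(175798, Rational(1, 2))) (B = Pow(-175798, Rational(1, 2)) = Mul(I, Pow(175798, Rational(1, 2))) ≈ Mul(419.28, I))
Add(B, Mul(Mul(-35, q), Function('C')(4, 0))) = Add(Mul(I, Pow(175798, Rational(1, 2))), Mul(Mul(-35, -6), Mul(2, 4))) = Add(Mul(I, Pow(175798, Rational(1, 2))), Mul(210, 8)) = Add(Mul(I, Pow(175798, Rational(1, 2))), 1680) = Add(1680, Mul(I, Pow(175798, Rational(1, 2))))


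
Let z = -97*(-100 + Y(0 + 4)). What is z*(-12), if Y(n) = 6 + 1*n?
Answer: -104760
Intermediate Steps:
Y(n) = 6 + n
z = 8730 (z = -97*(-100 + (6 + (0 + 4))) = -97*(-100 + (6 + 4)) = -97*(-100 + 10) = -97*(-90) = 8730)
z*(-12) = 8730*(-12) = -104760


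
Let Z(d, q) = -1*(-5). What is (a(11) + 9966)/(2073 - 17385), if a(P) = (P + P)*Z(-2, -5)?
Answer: -229/348 ≈ -0.65805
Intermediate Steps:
Z(d, q) = 5
a(P) = 10*P (a(P) = (P + P)*5 = (2*P)*5 = 10*P)
(a(11) + 9966)/(2073 - 17385) = (10*11 + 9966)/(2073 - 17385) = (110 + 9966)/(-15312) = 10076*(-1/15312) = -229/348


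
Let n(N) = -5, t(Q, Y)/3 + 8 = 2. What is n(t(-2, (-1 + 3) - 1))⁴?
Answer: 625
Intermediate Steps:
t(Q, Y) = -18 (t(Q, Y) = -24 + 3*2 = -24 + 6 = -18)
n(t(-2, (-1 + 3) - 1))⁴ = (-5)⁴ = 625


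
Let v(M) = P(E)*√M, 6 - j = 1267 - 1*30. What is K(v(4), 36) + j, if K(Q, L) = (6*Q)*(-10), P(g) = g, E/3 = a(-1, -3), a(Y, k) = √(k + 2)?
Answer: -1231 - 360*I ≈ -1231.0 - 360.0*I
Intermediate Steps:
a(Y, k) = √(2 + k)
j = -1231 (j = 6 - (1267 - 1*30) = 6 - (1267 - 30) = 6 - 1*1237 = 6 - 1237 = -1231)
E = 3*I (E = 3*√(2 - 3) = 3*√(-1) = 3*I ≈ 3.0*I)
v(M) = 3*I*√M (v(M) = (3*I)*√M = 3*I*√M)
K(Q, L) = -60*Q
K(v(4), 36) + j = -180*I*√4 - 1231 = -180*I*2 - 1231 = -360*I - 1231 = -1231 - 360*I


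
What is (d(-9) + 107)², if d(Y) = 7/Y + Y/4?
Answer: 14010049/1296 ≈ 10810.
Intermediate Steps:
d(Y) = 7/Y + Y/4 (d(Y) = 7/Y + Y*(¼) = 7/Y + Y/4)
(d(-9) + 107)² = ((7/(-9) + (¼)*(-9)) + 107)² = ((7*(-⅑) - 9/4) + 107)² = ((-7/9 - 9/4) + 107)² = (-109/36 + 107)² = (3743/36)² = 14010049/1296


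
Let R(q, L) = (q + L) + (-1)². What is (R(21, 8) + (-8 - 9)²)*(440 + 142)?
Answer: 185658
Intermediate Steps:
R(q, L) = 1 + L + q (R(q, L) = (L + q) + 1 = 1 + L + q)
(R(21, 8) + (-8 - 9)²)*(440 + 142) = ((1 + 8 + 21) + (-8 - 9)²)*(440 + 142) = (30 + (-17)²)*582 = (30 + 289)*582 = 319*582 = 185658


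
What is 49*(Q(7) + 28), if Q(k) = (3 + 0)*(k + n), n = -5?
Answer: 1666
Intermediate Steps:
Q(k) = -15 + 3*k (Q(k) = (3 + 0)*(k - 5) = 3*(-5 + k) = -15 + 3*k)
49*(Q(7) + 28) = 49*((-15 + 3*7) + 28) = 49*((-15 + 21) + 28) = 49*(6 + 28) = 49*34 = 1666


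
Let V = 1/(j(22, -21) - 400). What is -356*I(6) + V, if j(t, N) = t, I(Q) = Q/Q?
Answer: -134569/378 ≈ -356.00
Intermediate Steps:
I(Q) = 1
V = -1/378 (V = 1/(22 - 400) = 1/(-378) = -1/378 ≈ -0.0026455)
-356*I(6) + V = -356*1 - 1/378 = -356 - 1/378 = -134569/378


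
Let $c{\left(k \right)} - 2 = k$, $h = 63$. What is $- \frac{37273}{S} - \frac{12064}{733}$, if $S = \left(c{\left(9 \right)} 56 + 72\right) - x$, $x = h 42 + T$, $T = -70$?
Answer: $\frac{4544277}{1383904} \approx 3.2837$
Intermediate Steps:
$c{\left(k \right)} = 2 + k$
$x = 2576$ ($x = 63 \cdot 42 - 70 = 2646 - 70 = 2576$)
$S = -1888$ ($S = \left(\left(2 + 9\right) 56 + 72\right) - 2576 = \left(11 \cdot 56 + 72\right) - 2576 = \left(616 + 72\right) - 2576 = 688 - 2576 = -1888$)
$- \frac{37273}{S} - \frac{12064}{733} = - \frac{37273}{-1888} - \frac{12064}{733} = \left(-37273\right) \left(- \frac{1}{1888}\right) - \frac{12064}{733} = \frac{37273}{1888} - \frac{12064}{733} = \frac{4544277}{1383904}$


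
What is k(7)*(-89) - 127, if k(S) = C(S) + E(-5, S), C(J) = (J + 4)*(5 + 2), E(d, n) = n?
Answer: -7603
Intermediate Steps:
C(J) = 28 + 7*J (C(J) = (4 + J)*7 = 28 + 7*J)
k(S) = 28 + 8*S (k(S) = (28 + 7*S) + S = 28 + 8*S)
k(7)*(-89) - 127 = (28 + 8*7)*(-89) - 127 = (28 + 56)*(-89) - 127 = 84*(-89) - 127 = -7476 - 127 = -7603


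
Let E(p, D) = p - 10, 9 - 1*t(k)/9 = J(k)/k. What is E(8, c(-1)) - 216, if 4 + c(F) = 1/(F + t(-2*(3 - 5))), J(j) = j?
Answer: -218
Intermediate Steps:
t(k) = 72 (t(k) = 81 - 9*k/k = 81 - 9*1 = 81 - 9 = 72)
c(F) = -4 + 1/(72 + F) (c(F) = -4 + 1/(F + 72) = -4 + 1/(72 + F))
E(p, D) = -10 + p
E(8, c(-1)) - 216 = (-10 + 8) - 216 = -2 - 216 = -218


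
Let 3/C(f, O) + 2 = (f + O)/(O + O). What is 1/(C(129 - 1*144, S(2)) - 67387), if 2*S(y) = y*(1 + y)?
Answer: -4/269551 ≈ -1.4839e-5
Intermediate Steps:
S(y) = y*(1 + y)/2 (S(y) = (y*(1 + y))/2 = y*(1 + y)/2)
C(f, O) = 3/(-2 + (O + f)/(2*O)) (C(f, O) = 3/(-2 + (f + O)/(O + O)) = 3/(-2 + (O + f)/((2*O))) = 3/(-2 + (O + f)*(1/(2*O))) = 3/(-2 + (O + f)/(2*O)))
1/(C(129 - 1*144, S(2)) - 67387) = 1/(6*((1/2)*2*(1 + 2))/((129 - 1*144) - 3*2*(1 + 2)/2) - 67387) = 1/(6*((1/2)*2*3)/((129 - 144) - 3*2*3/2) - 67387) = 1/(6*3/(-15 - 3*3) - 67387) = 1/(6*3/(-15 - 9) - 67387) = 1/(6*3/(-24) - 67387) = 1/(6*3*(-1/24) - 67387) = 1/(-3/4 - 67387) = 1/(-269551/4) = -4/269551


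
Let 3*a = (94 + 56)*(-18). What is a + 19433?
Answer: 18533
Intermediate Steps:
a = -900 (a = ((94 + 56)*(-18))/3 = (150*(-18))/3 = (1/3)*(-2700) = -900)
a + 19433 = -900 + 19433 = 18533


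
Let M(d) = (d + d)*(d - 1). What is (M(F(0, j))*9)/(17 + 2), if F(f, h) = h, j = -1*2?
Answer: 108/19 ≈ 5.6842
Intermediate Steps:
j = -2
M(d) = 2*d*(-1 + d) (M(d) = (2*d)*(-1 + d) = 2*d*(-1 + d))
(M(F(0, j))*9)/(17 + 2) = ((2*(-2)*(-1 - 2))*9)/(17 + 2) = ((2*(-2)*(-3))*9)/19 = (12*9)*(1/19) = 108*(1/19) = 108/19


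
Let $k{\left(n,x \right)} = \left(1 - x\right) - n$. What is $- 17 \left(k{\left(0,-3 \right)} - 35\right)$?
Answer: $527$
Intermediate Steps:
$k{\left(n,x \right)} = 1 - n - x$
$- 17 \left(k{\left(0,-3 \right)} - 35\right) = - 17 \left(\left(1 - 0 - -3\right) - 35\right) = - 17 \left(\left(1 + 0 + 3\right) - 35\right) = - 17 \left(4 - 35\right) = \left(-17\right) \left(-31\right) = 527$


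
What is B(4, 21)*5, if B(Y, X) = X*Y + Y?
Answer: 440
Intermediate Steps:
B(Y, X) = Y + X*Y
B(4, 21)*5 = (4*(1 + 21))*5 = (4*22)*5 = 88*5 = 440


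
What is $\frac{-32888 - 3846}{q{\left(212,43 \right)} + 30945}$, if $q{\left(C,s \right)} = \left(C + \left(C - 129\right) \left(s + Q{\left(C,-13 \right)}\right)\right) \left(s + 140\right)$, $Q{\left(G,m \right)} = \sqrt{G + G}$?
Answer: $- \frac{1106409713}{17696621655} + \frac{92992121 \sqrt{106}}{35393243310} \approx -0.03547$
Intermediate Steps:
$Q{\left(G,m \right)} = \sqrt{2} \sqrt{G}$ ($Q{\left(G,m \right)} = \sqrt{2 G} = \sqrt{2} \sqrt{G}$)
$q{\left(C,s \right)} = \left(140 + s\right) \left(C + \left(-129 + C\right) \left(s + \sqrt{2} \sqrt{C}\right)\right)$ ($q{\left(C,s \right)} = \left(C + \left(C - 129\right) \left(s + \sqrt{2} \sqrt{C}\right)\right) \left(s + 140\right) = \left(C + \left(-129 + C\right) \left(s + \sqrt{2} \sqrt{C}\right)\right) \left(140 + s\right) = \left(140 + s\right) \left(C + \left(-129 + C\right) \left(s + \sqrt{2} \sqrt{C}\right)\right)$)
$\frac{-32888 - 3846}{q{\left(212,43 \right)} + 30945} = \frac{-32888 - 3846}{\left(\left(-18060\right) 43 - 129 \cdot 43^{2} + 140 \cdot 212 + 212 \cdot 43^{2} - 18060 \sqrt{2} \sqrt{212} + 140 \sqrt{2} \cdot 212^{\frac{3}{2}} + 141 \cdot 212 \cdot 43 + 43 \sqrt{2} \cdot 212^{\frac{3}{2}} - 5547 \sqrt{2} \sqrt{212}\right) + 30945} = - \frac{36734}{\left(-776580 - 238521 + 29680 + 212 \cdot 1849 - 18060 \sqrt{2} \cdot 2 \sqrt{53} + 140 \sqrt{2} \cdot 424 \sqrt{53} + 1285356 + 43 \sqrt{2} \cdot 424 \sqrt{53} - 5547 \sqrt{2} \cdot 2 \sqrt{53}\right) + 30945} = - \frac{36734}{\left(-776580 - 238521 + 29680 + 391988 - 36120 \sqrt{106} + 59360 \sqrt{106} + 1285356 + 18232 \sqrt{106} - 11094 \sqrt{106}\right) + 30945} = - \frac{36734}{\left(691923 + 30378 \sqrt{106}\right) + 30945} = - \frac{36734}{722868 + 30378 \sqrt{106}}$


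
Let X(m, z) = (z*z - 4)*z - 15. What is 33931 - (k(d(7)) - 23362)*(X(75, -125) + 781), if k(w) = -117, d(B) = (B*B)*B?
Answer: -45827663530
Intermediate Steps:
X(m, z) = -15 + z*(-4 + z²) (X(m, z) = (z² - 4)*z - 15 = (-4 + z²)*z - 15 = z*(-4 + z²) - 15 = -15 + z*(-4 + z²))
d(B) = B³ (d(B) = B²*B = B³)
33931 - (k(d(7)) - 23362)*(X(75, -125) + 781) = 33931 - (-117 - 23362)*((-15 + (-125)³ - 4*(-125)) + 781) = 33931 - (-23479)*((-15 - 1953125 + 500) + 781) = 33931 - (-23479)*(-1952640 + 781) = 33931 - (-23479)*(-1951859) = 33931 - 1*45827697461 = 33931 - 45827697461 = -45827663530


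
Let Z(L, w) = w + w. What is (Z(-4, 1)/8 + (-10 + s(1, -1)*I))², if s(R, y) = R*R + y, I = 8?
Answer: 1521/16 ≈ 95.063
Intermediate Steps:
Z(L, w) = 2*w
s(R, y) = y + R² (s(R, y) = R² + y = y + R²)
(Z(-4, 1)/8 + (-10 + s(1, -1)*I))² = ((2*1)/8 + (-10 + (-1 + 1²)*8))² = ((⅛)*2 + (-10 + (-1 + 1)*8))² = (¼ + (-10 + 0*8))² = (¼ + (-10 + 0))² = (¼ - 10)² = (-39/4)² = 1521/16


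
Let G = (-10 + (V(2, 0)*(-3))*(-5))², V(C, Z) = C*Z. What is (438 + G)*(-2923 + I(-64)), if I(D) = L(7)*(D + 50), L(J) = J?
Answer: -1625298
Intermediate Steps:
I(D) = 350 + 7*D (I(D) = 7*(D + 50) = 7*(50 + D) = 350 + 7*D)
G = 100 (G = (-10 + ((2*0)*(-3))*(-5))² = (-10 + (0*(-3))*(-5))² = (-10 + 0*(-5))² = (-10 + 0)² = (-10)² = 100)
(438 + G)*(-2923 + I(-64)) = (438 + 100)*(-2923 + (350 + 7*(-64))) = 538*(-2923 + (350 - 448)) = 538*(-2923 - 98) = 538*(-3021) = -1625298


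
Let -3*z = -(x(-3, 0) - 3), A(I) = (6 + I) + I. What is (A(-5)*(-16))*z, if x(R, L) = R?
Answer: -128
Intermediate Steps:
A(I) = 6 + 2*I
z = -2 (z = -(-1)*(-3 - 3)/3 = -(-1)*(-6)/3 = -⅓*6 = -2)
(A(-5)*(-16))*z = ((6 + 2*(-5))*(-16))*(-2) = ((6 - 10)*(-16))*(-2) = -4*(-16)*(-2) = 64*(-2) = -128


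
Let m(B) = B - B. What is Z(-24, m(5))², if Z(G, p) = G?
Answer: 576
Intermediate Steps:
m(B) = 0
Z(-24, m(5))² = (-24)² = 576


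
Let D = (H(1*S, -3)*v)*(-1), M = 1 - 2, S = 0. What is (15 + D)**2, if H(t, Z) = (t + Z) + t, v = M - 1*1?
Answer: 81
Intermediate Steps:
M = -1
v = -2 (v = -1 - 1*1 = -1 - 1 = -2)
H(t, Z) = Z + 2*t (H(t, Z) = (Z + t) + t = Z + 2*t)
D = -6 (D = ((-3 + 2*(1*0))*(-2))*(-1) = ((-3 + 2*0)*(-2))*(-1) = ((-3 + 0)*(-2))*(-1) = -3*(-2)*(-1) = 6*(-1) = -6)
(15 + D)**2 = (15 - 6)**2 = 9**2 = 81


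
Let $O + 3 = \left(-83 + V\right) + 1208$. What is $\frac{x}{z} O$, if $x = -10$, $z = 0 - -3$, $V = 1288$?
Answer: $- \frac{24100}{3} \approx -8033.3$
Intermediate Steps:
$z = 3$ ($z = 0 + 3 = 3$)
$O = 2410$ ($O = -3 + \left(\left(-83 + 1288\right) + 1208\right) = -3 + \left(1205 + 1208\right) = -3 + 2413 = 2410$)
$\frac{x}{z} O = - \frac{10}{3} \cdot 2410 = \left(-10\right) \frac{1}{3} \cdot 2410 = \left(- \frac{10}{3}\right) 2410 = - \frac{24100}{3}$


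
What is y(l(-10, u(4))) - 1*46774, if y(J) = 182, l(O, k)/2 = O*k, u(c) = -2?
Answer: -46592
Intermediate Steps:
l(O, k) = 2*O*k (l(O, k) = 2*(O*k) = 2*O*k)
y(l(-10, u(4))) - 1*46774 = 182 - 1*46774 = 182 - 46774 = -46592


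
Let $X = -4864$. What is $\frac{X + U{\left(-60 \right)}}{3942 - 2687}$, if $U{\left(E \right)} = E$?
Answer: $- \frac{4924}{1255} \approx -3.9235$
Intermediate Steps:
$\frac{X + U{\left(-60 \right)}}{3942 - 2687} = \frac{-4864 - 60}{3942 - 2687} = - \frac{4924}{1255}$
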